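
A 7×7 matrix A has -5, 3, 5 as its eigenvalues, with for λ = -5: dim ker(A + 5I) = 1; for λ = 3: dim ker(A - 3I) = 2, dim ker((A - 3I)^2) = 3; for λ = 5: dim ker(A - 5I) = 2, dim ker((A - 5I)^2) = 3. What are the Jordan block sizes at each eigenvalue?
λ = -5: successive nullity increments [1] count blocks of size ≥ k; block sizes are [1].
λ = 3: successive nullity increments [2, 1] count blocks of size ≥ k; block sizes are [2, 1].
λ = 5: successive nullity increments [2, 1] count blocks of size ≥ k; block sizes are [2, 1].

Jordan blocks: (-5, 1), (3, 2), (3, 1), (5, 2), (5, 1)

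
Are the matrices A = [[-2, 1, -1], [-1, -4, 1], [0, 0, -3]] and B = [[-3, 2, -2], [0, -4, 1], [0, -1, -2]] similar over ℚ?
Two matrices over a field are similar if and only if they have the same invariant factors.

Both A and B have characteristic polynomial (x + 3)^3 and minimal polynomial (x + 3)^2. Computing further, both have invariant factors x + 3, (x + 3)^2. Hence A and B are similar.

Yes.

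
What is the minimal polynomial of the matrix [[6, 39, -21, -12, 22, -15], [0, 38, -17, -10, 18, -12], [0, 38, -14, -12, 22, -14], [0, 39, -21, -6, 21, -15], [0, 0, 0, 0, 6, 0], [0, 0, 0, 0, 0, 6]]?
m_A(x) = (x - 6)^3

The characteristic polynomial factors as (x - 6)^6. The minimal polynomial is ∏(x - λ)^{k_λ} where k_λ is the size of the largest Jordan block at λ.

For λ = 6: rank(A - 6I) = 3, and the largest Jordan block has size 3 (the smallest k with rank((A - 6I)^k) = rank((A - 6I)^(k+1))).

So m_A(x) = (x - 6)^3.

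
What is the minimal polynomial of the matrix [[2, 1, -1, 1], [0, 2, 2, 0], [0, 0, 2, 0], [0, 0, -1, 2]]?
m_A(x) = (x - 2)^3

The characteristic polynomial factors as (x - 2)^4. The minimal polynomial is ∏(x - λ)^{k_λ} where k_λ is the size of the largest Jordan block at λ.

For λ = 2: rank(A - 2I) = 2, and the largest Jordan block has size 3 (the smallest k with rank((A - 2I)^k) = rank((A - 2I)^(k+1))).

So m_A(x) = (x - 2)^3.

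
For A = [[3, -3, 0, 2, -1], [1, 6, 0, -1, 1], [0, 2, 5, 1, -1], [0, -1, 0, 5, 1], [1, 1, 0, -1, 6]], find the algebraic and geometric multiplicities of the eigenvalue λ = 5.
algebraic multiplicity 5, geometric multiplicity 2

The characteristic polynomial is (x - 5)^5, so the factor x - 5 appears with exponent 5: the algebraic multiplicity is 5.

rank(A - 5I) = 3, so the eigenspace has dimension 5 - 3 = 2: the geometric multiplicity is 2.

Since 2 < 5, A is not diagonalizable.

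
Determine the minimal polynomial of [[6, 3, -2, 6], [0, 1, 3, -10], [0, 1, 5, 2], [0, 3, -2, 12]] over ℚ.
m_A(x) = (x - 6)^3

The characteristic polynomial factors as (x - 6)^4. The minimal polynomial is ∏(x - λ)^{k_λ} where k_λ is the size of the largest Jordan block at λ.

For λ = 6: rank(A - 6I) = 2, and the largest Jordan block has size 3 (the smallest k with rank((A - 6I)^k) = rank((A - 6I)^(k+1))).

So m_A(x) = (x - 6)^3.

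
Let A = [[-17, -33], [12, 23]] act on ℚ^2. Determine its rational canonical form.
R = [[0, -5], [1, 6]]

The invariant factors of A (the non-unit diagonal entries of the Smith normal form of xI - A over ℚ[x]) are (x - 5)(x - 1), each dividing the next. The characteristic polynomial is their product, (x - 5)(x - 1).

The rational canonical form is the block-diagonal matrix of companion matrices C(f_i):
R = [[0, -5], [1, 6]].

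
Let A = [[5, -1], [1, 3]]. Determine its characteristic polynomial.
xI - A = [[x - 5, 1], [-1, x - 3]].

Expanding det(xI - A) along the first row:
det(xI - A) = + (x - 5)·det([[x - 3]]) - (1)·det([[-1]]).

Evaluating gives χ_A(x) = x^2 - 8x + 16 = (x - 4)^2.

χ_A(x) = (x - 4)^2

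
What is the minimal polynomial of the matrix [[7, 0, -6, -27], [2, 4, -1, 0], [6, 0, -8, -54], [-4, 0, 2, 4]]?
m_A(x) = (x - 4)^2(x + 5)

The characteristic polynomial factors as (x - 4)^3(x + 5). The minimal polynomial is ∏(x - λ)^{k_λ} where k_λ is the size of the largest Jordan block at λ.

For λ = -5: rank(A + 5I) = 3, and the largest Jordan block has size 1 (the smallest k with rank((A + 5I)^k) = rank((A + 5I)^(k+1))).
For λ = 4: rank(A - 4I) = 2, and the largest Jordan block has size 2 (the smallest k with rank((A - 4I)^k) = rank((A - 4I)^(k+1))).

So m_A(x) = (x - 4)^2(x + 5).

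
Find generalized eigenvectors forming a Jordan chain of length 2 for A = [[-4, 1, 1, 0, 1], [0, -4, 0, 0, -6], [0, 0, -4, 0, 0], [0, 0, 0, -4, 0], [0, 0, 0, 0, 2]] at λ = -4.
v_1 = [[-1, 1, 0, 0, 0]]^T, v_2 = [[1, 0, 0, 0, 0]]^T

We seek v_1 ∈ ker((A + 4I)^2) \ ker(A + 4I), then set v_{i+1} = (A + 4I) v_i.

One such chain is v_1 = [[-1, 1, 0, 0, 0]]^T, v_2 = [[1, 0, 0, 0, 0]]^T. Check: (A + 4I) v_2 = [[0, 0, 0, 0, 0]]^T = 0.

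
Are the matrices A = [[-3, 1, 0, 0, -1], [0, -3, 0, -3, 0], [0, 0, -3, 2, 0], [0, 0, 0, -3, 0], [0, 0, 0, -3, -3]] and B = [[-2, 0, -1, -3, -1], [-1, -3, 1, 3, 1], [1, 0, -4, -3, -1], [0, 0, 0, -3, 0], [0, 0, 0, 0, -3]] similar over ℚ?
No.

Both have characteristic polynomial (x + 3)^5 and minimal polynomial (x + 3)^2. But rank(A + 3I) = 2 for A while rank(B + 3I) = 1 for B, so the number of Jordan blocks at λ = -3 differs. A and B are not similar.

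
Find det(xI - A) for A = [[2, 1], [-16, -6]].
xI - A = [[x - 2, -1], [16, x + 6]].

Expanding det(xI - A) along the first row:
det(xI - A) = + (x - 2)·det([[x + 6]]) - (-1)·det([[16]]).

Evaluating gives χ_A(x) = x^2 + 4x + 4 = (x + 2)^2.

χ_A(x) = (x + 2)^2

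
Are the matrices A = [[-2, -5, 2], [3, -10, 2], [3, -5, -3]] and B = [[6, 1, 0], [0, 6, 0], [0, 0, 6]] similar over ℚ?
trace(A) = -15 but trace(B) = 18. The trace is a similarity invariant, so A and B are not similar.

No.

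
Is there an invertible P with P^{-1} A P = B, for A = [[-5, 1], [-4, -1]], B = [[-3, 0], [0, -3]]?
No.

Both have characteristic polynomial (x + 3)^2, but the minimal polynomial of A is (x + 3)^2 while the minimal polynomial of B is x + 3. The minimal polynomial is a similarity invariant, so A and B are not similar.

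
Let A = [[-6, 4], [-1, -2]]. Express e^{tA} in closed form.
e^{tA} = [[(1 - 2*t)*e^{-4*t}, 4*t*e^{-4*t}], [-t*e^{-4*t}, (2*t + 1)*e^{-4*t}]]

A has Jordan form J = [[-4, 1], [0, -4]] with A = PJP^{-1}, so e^{tA} = P e^{tJ} P^{-1}.

For a Jordan block J_k(λ), e^{tJ_k(λ)} = e^{λt} · (I + tN + t^2 N^2/2! + ... + t^{k-1} N^{k-1}/(k-1)!) where N is the nilpotent superdiagonal part.

Assembling the blocks and conjugating back gives the entries of e^{tA} as shown above.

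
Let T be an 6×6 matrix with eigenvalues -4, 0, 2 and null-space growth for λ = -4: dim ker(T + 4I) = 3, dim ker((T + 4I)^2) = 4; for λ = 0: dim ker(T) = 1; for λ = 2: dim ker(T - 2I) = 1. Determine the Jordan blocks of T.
Jordan blocks: (-4, 2), (-4, 1), (-4, 1), (0, 1), (2, 1)

λ = -4: successive nullity increments [3, 1] count blocks of size ≥ k; block sizes are [2, 1, 1].
λ = 0: successive nullity increments [1] count blocks of size ≥ k; block sizes are [1].
λ = 2: successive nullity increments [1] count blocks of size ≥ k; block sizes are [1].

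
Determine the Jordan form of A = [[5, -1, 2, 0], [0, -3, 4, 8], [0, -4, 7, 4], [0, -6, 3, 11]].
J = [[5, 1, 0, 0], [0, 5, 0, 0], [0, 0, 5, 1], [0, 0, 0, 5]]

The characteristic polynomial is det(xI - A) = (x - 5)^4, so the eigenvalues are 5 (algebraic multiplicity 4).

For λ = 5: rank(A - 5I) = 2, rank((A - 5I)^2) = 0. The eigenspace has dimension 4 - 2 = 2, so there are 2 Jordan blocks; the rank sequence gives block sizes [2, 2].

Assembling the blocks gives the Jordan form J above.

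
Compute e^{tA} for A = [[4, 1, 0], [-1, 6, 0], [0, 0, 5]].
e^{tA} = [[(1 - t)*e^{5*t}, t*e^{5*t}, 0], [-t*e^{5*t}, (t + 1)*e^{5*t}, 0], [0, 0, e^{5*t}]]

A has Jordan form J = [[5, 1, 0], [0, 5, 0], [0, 0, 5]] with A = PJP^{-1}, so e^{tA} = P e^{tJ} P^{-1}.

For a Jordan block J_k(λ), e^{tJ_k(λ)} = e^{λt} · (I + tN + t^2 N^2/2! + ... + t^{k-1} N^{k-1}/(k-1)!) where N is the nilpotent superdiagonal part.

Assembling the blocks and conjugating back gives the entries of e^{tA} as shown above.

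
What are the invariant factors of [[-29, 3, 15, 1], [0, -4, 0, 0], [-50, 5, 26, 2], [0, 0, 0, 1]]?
(x - 1)^2(x + 4)^2

The Jordan structure of A has elementary divisors (x + 4)^2, (x - 1)^2. Arranging the block sizes at each eigenvalue in decreasing order and taking row products gives the invariant factors.

Invariant factors (smallest first, each dividing the next): (x - 1)^2(x + 4)^2.

Check: the last factor (x - 1)^2(x + 4)^2 is the minimal polynomial, and the product (x - 1)^2(x + 4)^2 is the characteristic polynomial.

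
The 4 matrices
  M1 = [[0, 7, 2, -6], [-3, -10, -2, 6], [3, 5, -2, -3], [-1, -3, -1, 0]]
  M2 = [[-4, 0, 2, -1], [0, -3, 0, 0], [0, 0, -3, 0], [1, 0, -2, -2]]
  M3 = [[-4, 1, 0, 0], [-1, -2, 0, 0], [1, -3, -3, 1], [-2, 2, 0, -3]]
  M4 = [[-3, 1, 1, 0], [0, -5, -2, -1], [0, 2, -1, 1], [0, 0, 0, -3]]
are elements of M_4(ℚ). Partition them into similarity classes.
2 classes: {M1, M3, M4}, {M2}

Characteristic polynomials: χ_{M1} = (x + 3)^4, χ_{M2} = (x + 3)^4, χ_{M3} = (x + 3)^4, χ_{M4} = (x + 3)^4.

{M1, M3, M4}: invariant factors (x + 3)^2, (x + 3)^2.

{M2}: invariant factors x + 3, x + 3, (x + 3)^2.

Matrices are similar if and only if their invariant-factor lists agree; the partition into similarity classes is {M1, M3, M4}, {M2}.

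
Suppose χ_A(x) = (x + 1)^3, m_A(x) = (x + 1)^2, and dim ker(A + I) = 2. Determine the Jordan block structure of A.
Jordan blocks: (-1, 2), (-1, 1)

λ = -1: algebraic multiplicity 3 (exponent in χ_A), largest block size 2 (exponent in m_A), 2 blocks (geometric multiplicity). These force block sizes [2, 1].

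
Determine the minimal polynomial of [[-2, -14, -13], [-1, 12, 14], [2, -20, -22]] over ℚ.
m_A(x) = (x + 4)^3

The characteristic polynomial factors as (x + 4)^3. The minimal polynomial is ∏(x - λ)^{k_λ} where k_λ is the size of the largest Jordan block at λ.

For λ = -4: rank(A + 4I) = 2, and the largest Jordan block has size 3 (the smallest k with rank((A + 4I)^k) = rank((A + 4I)^(k+1))).

So m_A(x) = (x + 4)^3.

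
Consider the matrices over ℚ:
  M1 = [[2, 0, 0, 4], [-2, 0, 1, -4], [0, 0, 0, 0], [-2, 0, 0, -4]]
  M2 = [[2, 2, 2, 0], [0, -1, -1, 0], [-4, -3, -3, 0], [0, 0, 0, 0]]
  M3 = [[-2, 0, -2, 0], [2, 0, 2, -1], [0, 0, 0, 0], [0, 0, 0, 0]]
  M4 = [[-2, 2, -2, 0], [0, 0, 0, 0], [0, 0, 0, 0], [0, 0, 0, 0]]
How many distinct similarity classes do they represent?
2 classes: {M1, M2, M3}, {M4}

Characteristic polynomials: χ_{M1} = x^3(x + 2), χ_{M2} = x^3(x + 2), χ_{M3} = x^3(x + 2), χ_{M4} = x^3(x + 2).

{M1, M2, M3}: invariant factors x, x^2(x + 2).

{M4}: invariant factors x, x, x(x + 2).

Matrices are similar if and only if their invariant-factor lists agree; the partition into similarity classes is {M1, M2, M3}, {M4}.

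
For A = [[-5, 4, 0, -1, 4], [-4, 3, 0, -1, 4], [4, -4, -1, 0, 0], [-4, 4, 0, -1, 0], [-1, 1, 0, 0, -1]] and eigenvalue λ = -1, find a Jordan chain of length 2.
We seek v_1 ∈ ker((A + I)^2) \ ker(A + I), then set v_{i+1} = (A + I) v_i.

One such chain is v_1 = [[-4, -3, 4, -4, -2]]^T, v_2 = [[0, 0, -4, 4, 1]]^T. Check: (A + I) v_2 = [[0, 0, 0, 0, 0]]^T = 0.

v_1 = [[-4, -3, 4, -4, -2]]^T, v_2 = [[0, 0, -4, 4, 1]]^T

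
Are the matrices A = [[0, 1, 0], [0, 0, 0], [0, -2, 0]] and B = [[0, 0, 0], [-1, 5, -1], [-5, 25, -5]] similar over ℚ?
Two matrices over a field are similar if and only if they have the same invariant factors.

Both A and B have characteristic polynomial x^3 and minimal polynomial x^2. Computing further, both have invariant factors x, x^2. Hence A and B are similar.

Yes.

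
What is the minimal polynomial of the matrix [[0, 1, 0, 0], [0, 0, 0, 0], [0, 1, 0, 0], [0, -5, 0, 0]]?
m_A(x) = x^2

The characteristic polynomial factors as x^4. The minimal polynomial is ∏(x - λ)^{k_λ} where k_λ is the size of the largest Jordan block at λ.

For λ = 0: rank(A) = 1, and the largest Jordan block has size 2 (the smallest k with rank(A^k) = rank(A^(k+1))).

So m_A(x) = x^2.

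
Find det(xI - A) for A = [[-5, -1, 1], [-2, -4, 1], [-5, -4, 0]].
χ_A(x) = (x + 3)^3

xI - A = [[x + 5, 1, -1], [2, x + 4, -1], [5, 4, x]].

Expanding det(xI - A) along the first row:
det(xI - A) = + (x + 5)·det([[x + 4, -1], [4, x]]) - (1)·det([[2, -1], [5, x]]) + (-1)·det([[2, x + 4], [5, 4]]).

Evaluating gives χ_A(x) = x^3 + 9x^2 + 27x + 27 = (x + 3)^3.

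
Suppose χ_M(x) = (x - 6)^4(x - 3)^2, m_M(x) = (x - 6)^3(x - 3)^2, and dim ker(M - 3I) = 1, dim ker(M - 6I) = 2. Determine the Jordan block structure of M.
Jordan blocks: (3, 2), (6, 3), (6, 1)

λ = 3: algebraic multiplicity 2 (exponent in χ_M), largest block size 2 (exponent in m_M), 1 block (geometric multiplicity). This forces block sizes [2].
λ = 6: algebraic multiplicity 4 (exponent in χ_M), largest block size 3 (exponent in m_M), 2 blocks (geometric multiplicity). These force block sizes [3, 1].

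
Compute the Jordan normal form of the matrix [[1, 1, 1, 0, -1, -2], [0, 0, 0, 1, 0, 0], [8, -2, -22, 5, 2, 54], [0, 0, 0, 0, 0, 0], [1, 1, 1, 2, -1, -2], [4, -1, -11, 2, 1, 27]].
The characteristic polynomial is det(xI - A) = x^5(x - 5), so the eigenvalues are 0 (algebraic multiplicity 5), 5 (algebraic multiplicity 1).

For λ = 0: rank(A) = 3, rank(A^2) = 1. The eigenspace has dimension 6 - 3 = 3, so there are 3 Jordan blocks; the rank sequence gives block sizes [2, 2, 1].

For λ = 5: algebraic multiplicity 1 gives one 1×1 block.

Assembling the blocks gives the Jordan form J above.

J = [[0, 1, 0, 0, 0, 0], [0, 0, 0, 0, 0, 0], [0, 0, 0, 1, 0, 0], [0, 0, 0, 0, 0, 0], [0, 0, 0, 0, 0, 0], [0, 0, 0, 0, 0, 5]]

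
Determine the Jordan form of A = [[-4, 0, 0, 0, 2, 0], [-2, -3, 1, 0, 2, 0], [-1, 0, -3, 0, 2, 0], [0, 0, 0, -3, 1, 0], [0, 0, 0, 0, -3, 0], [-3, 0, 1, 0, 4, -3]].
J = [[-4, 0, 0, 0, 0, 0], [0, -3, 1, 0, 0, 0], [0, 0, -3, 0, 0, 0], [0, 0, 0, -3, 1, 0], [0, 0, 0, 0, -3, 0], [0, 0, 0, 0, 0, -3]]

The characteristic polynomial is det(xI - A) = (x + 3)^5(x + 4), so the eigenvalues are -4 (algebraic multiplicity 1), -3 (algebraic multiplicity 5).

For λ = -4: algebraic multiplicity 1 gives one 1×1 block.

For λ = -3: rank(A + 3I) = 3, rank((A + 3I)^2) = 1. The eigenspace has dimension 6 - 3 = 3, so there are 3 Jordan blocks; the rank sequence gives block sizes [2, 2, 1].

Assembling the blocks gives the Jordan form J above.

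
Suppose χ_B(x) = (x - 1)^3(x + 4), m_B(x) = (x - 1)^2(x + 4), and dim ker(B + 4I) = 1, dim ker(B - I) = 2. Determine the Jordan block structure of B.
Jordan blocks: (-4, 1), (1, 2), (1, 1)

λ = -4: algebraic multiplicity 1 (exponent in χ_B), largest block size 1 (exponent in m_B), 1 block (geometric multiplicity). This forces block sizes [1].
λ = 1: algebraic multiplicity 3 (exponent in χ_B), largest block size 2 (exponent in m_B), 2 blocks (geometric multiplicity). These force block sizes [2, 1].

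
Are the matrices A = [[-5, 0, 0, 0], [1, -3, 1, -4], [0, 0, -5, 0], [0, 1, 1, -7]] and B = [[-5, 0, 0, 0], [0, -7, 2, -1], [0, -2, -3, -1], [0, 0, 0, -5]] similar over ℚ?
Both have characteristic polynomial (x + 5)^4, but the minimal polynomial of A is (x + 5)^3 while the minimal polynomial of B is (x + 5)^2. The minimal polynomial is a similarity invariant, so A and B are not similar.

No.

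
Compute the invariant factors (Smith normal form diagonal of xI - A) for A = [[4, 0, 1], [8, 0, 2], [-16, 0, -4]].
The Jordan structure of A has elementary divisors x^2, x. Arranging the block sizes at each eigenvalue in decreasing order and taking row products gives the invariant factors.

Invariant factors (smallest first, each dividing the next): x, x^2.

Check: the last factor x^2 is the minimal polynomial, and the product x^3 is the characteristic polynomial.

x, x^2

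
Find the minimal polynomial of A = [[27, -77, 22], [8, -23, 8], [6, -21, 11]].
The characteristic polynomial factors as (x - 5)^3. The minimal polynomial is ∏(x - λ)^{k_λ} where k_λ is the size of the largest Jordan block at λ.

For λ = 5: rank(A - 5I) = 1, and the largest Jordan block has size 2 (the smallest k with rank((A - 5I)^k) = rank((A - 5I)^(k+1))).

So m_A(x) = (x - 5)^2.

m_A(x) = (x - 5)^2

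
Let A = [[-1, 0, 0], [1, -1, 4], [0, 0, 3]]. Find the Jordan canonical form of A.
The characteristic polynomial is det(xI - A) = (x - 3)(x + 1)^2, so the eigenvalues are -1 (algebraic multiplicity 2), 3 (algebraic multiplicity 1).

For λ = -1: rank(A + I) = 2, rank((A + I)^2) = 1. The eigenspace has dimension 3 - 2 = 1, so there is 1 Jordan block; the rank sequence gives block sizes [2].

For λ = 3: algebraic multiplicity 1 gives one 1×1 block.

Assembling the blocks gives the Jordan form J above.

J = [[-1, 1, 0], [0, -1, 0], [0, 0, 3]]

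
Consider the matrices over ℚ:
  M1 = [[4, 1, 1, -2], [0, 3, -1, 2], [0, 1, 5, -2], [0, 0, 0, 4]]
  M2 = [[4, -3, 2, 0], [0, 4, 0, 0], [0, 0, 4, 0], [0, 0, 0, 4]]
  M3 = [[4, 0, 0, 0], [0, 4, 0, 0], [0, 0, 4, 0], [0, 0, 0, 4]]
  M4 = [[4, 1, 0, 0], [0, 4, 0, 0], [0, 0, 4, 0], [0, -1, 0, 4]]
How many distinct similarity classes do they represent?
2 classes: {M1, M2, M4}, {M3}

Characteristic polynomials: χ_{M1} = (x - 4)^4, χ_{M2} = (x - 4)^4, χ_{M3} = (x - 4)^4, χ_{M4} = (x - 4)^4.

{M1, M2, M4}: invariant factors x - 4, x - 4, (x - 4)^2.

{M3}: invariant factors x - 4, x - 4, x - 4, x - 4.

Matrices are similar if and only if their invariant-factor lists agree; the partition into similarity classes is {M1, M2, M4}, {M3}.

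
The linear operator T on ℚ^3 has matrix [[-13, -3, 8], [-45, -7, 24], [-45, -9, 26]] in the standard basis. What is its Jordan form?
The characteristic polynomial is det(xI - A) = (x - 2)^3, so the eigenvalues are 2 (algebraic multiplicity 3).

For λ = 2: rank(A - 2I) = 1, rank((A - 2I)^2) = 0. The eigenspace has dimension 3 - 1 = 2, so there are 2 Jordan blocks; the rank sequence gives block sizes [2, 1].

Assembling the blocks gives the Jordan form J above.

J = [[2, 1, 0], [0, 2, 0], [0, 0, 2]]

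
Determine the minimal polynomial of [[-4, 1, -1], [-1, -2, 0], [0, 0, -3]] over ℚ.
The characteristic polynomial factors as (x + 3)^3. The minimal polynomial is ∏(x - λ)^{k_λ} where k_λ is the size of the largest Jordan block at λ.

For λ = -3: rank(A + 3I) = 2, and the largest Jordan block has size 3 (the smallest k with rank((A + 3I)^k) = rank((A + 3I)^(k+1))).

So m_A(x) = (x + 3)^3.

m_A(x) = (x + 3)^3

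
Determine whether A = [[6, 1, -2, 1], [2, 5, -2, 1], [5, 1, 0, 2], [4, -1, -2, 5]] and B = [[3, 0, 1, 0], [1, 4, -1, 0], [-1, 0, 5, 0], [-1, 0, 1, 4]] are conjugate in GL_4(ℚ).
Both have characteristic polynomial (x - 4)^4 and minimal polynomial (x - 4)^2. But rank(A - 4I) = 2 for A while rank(B - 4I) = 1 for B, so the number of Jordan blocks at λ = 4 differs. A and B are not similar.

No.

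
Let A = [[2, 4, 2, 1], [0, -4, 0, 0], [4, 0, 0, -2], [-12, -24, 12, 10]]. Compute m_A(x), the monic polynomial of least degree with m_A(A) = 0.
The characteristic polynomial factors as (x - 4)^3(x + 4). The minimal polynomial is ∏(x - λ)^{k_λ} where k_λ is the size of the largest Jordan block at λ.

For λ = -4: rank(A + 4I) = 3, and the largest Jordan block has size 1 (the smallest k with rank((A + 4I)^k) = rank((A + 4I)^(k+1))).
For λ = 4: rank(A - 4I) = 2, and the largest Jordan block has size 2 (the smallest k with rank((A - 4I)^k) = rank((A - 4I)^(k+1))).

So m_A(x) = (x - 4)^2(x + 4).

m_A(x) = (x - 4)^2(x + 4)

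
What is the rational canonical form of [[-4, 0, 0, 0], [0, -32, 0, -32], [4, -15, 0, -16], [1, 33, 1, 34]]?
The invariant factors of A (the non-unit diagonal entries of the Smith normal form of xI - A over ℚ[x]) are x + 4, (x - 4)(x - 2)(x + 4), each dividing the next. The characteristic polynomial is their product, (x - 4)(x - 2)(x + 4)^2.

The rational canonical form is the block-diagonal matrix of companion matrices C(f_i):
R = [[-4, 0, 0, 0], [0, 0, 0, -32], [0, 1, 0, 16], [0, 0, 1, 2]].

R = [[-4, 0, 0, 0], [0, 0, 0, -32], [0, 1, 0, 16], [0, 0, 1, 2]]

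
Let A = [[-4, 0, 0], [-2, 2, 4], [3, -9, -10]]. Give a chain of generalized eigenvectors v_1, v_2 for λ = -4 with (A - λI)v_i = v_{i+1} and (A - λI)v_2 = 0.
v_1 = [[2, -1, 3]]^T, v_2 = [[0, 2, -3]]^T

We seek v_1 ∈ ker((A + 4I)^2) \ ker(A + 4I), then set v_{i+1} = (A + 4I) v_i.

One such chain is v_1 = [[2, -1, 3]]^T, v_2 = [[0, 2, -3]]^T. Check: (A + 4I) v_2 = [[0, 0, 0]]^T = 0.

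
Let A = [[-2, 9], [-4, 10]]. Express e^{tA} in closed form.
e^{tA} = [[(1 - 6*t)*e^{4*t}, 9*t*e^{4*t}], [-4*t*e^{4*t}, (6*t + 1)*e^{4*t}]]

A has Jordan form J = [[4, 1], [0, 4]] with A = PJP^{-1}, so e^{tA} = P e^{tJ} P^{-1}.

For a Jordan block J_k(λ), e^{tJ_k(λ)} = e^{λt} · (I + tN + t^2 N^2/2! + ... + t^{k-1} N^{k-1}/(k-1)!) where N is the nilpotent superdiagonal part.

Assembling the blocks and conjugating back gives the entries of e^{tA} as shown above.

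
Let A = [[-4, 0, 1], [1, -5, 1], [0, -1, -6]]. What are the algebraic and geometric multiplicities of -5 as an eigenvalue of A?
algebraic multiplicity 3, geometric multiplicity 1

The characteristic polynomial is (x + 5)^3, so the factor x + 5 appears with exponent 3: the algebraic multiplicity is 3.

rank(A + 5I) = 2, so the eigenspace has dimension 3 - 2 = 1: the geometric multiplicity is 1.

Since 1 < 3, A is not diagonalizable.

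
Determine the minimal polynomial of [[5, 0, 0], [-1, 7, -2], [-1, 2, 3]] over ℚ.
m_A(x) = (x - 5)^2

The characteristic polynomial factors as (x - 5)^3. The minimal polynomial is ∏(x - λ)^{k_λ} where k_λ is the size of the largest Jordan block at λ.

For λ = 5: rank(A - 5I) = 1, and the largest Jordan block has size 2 (the smallest k with rank((A - 5I)^k) = rank((A - 5I)^(k+1))).

So m_A(x) = (x - 5)^2.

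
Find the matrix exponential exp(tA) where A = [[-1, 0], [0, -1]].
e^{tA} = [[e^{-t}, 0], [0, e^{-t}]]

A has Jordan form J = [[-1, 0], [0, -1]] with A = PJP^{-1}, so e^{tA} = P e^{tJ} P^{-1}.

For a Jordan block J_k(λ), e^{tJ_k(λ)} = e^{λt} · (I + tN + t^2 N^2/2! + ... + t^{k-1} N^{k-1}/(k-1)!) where N is the nilpotent superdiagonal part.

Assembling the blocks and conjugating back gives the entries of e^{tA} as shown above.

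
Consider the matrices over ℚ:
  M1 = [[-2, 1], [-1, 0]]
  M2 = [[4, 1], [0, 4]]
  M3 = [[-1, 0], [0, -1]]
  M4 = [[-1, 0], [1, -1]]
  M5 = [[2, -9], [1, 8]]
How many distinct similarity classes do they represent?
4 classes: {M1, M4}, {M2}, {M3}, {M5}

Characteristic polynomials: χ_{M1} = (x + 1)^2, χ_{M2} = (x - 4)^2, χ_{M3} = (x + 1)^2, χ_{M4} = (x + 1)^2, χ_{M5} = (x - 5)^2.

{M1, M4}: invariant factors (x + 1)^2.

{M2}: invariant factors (x - 4)^2.

{M3}: invariant factors x + 1, x + 1.

{M5}: invariant factors (x - 5)^2.

Matrices are similar if and only if their invariant-factor lists agree; the partition into similarity classes is {M1, M4}, {M2}, {M3}, {M5}.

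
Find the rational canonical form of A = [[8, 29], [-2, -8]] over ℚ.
The invariant factors of A (the non-unit diagonal entries of the Smith normal form of xI - A over ℚ[x]) are x^2 - 6, each dividing the next. The characteristic polynomial is their product, x^2 - 6.

The rational canonical form is the block-diagonal matrix of companion matrices C(f_i):
R = [[0, 6], [1, 0]].

Note the characteristic polynomial does not split into linear factors over ℚ, so A has no Jordan form over ℚ; the rational canonical form exists over any field.

R = [[0, 6], [1, 0]]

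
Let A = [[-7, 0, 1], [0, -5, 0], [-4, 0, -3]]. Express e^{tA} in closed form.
e^{tA} = [[(1 - 2*t)*e^{-5*t}, 0, t*e^{-5*t}], [0, e^{-5*t}, 0], [-4*t*e^{-5*t}, 0, (2*t + 1)*e^{-5*t}]]

A has Jordan form J = [[-5, 1, 0], [0, -5, 0], [0, 0, -5]] with A = PJP^{-1}, so e^{tA} = P e^{tJ} P^{-1}.

For a Jordan block J_k(λ), e^{tJ_k(λ)} = e^{λt} · (I + tN + t^2 N^2/2! + ... + t^{k-1} N^{k-1}/(k-1)!) where N is the nilpotent superdiagonal part.

Assembling the blocks and conjugating back gives the entries of e^{tA} as shown above.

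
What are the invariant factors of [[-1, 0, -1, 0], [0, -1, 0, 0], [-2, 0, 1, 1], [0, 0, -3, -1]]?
The Jordan structure of A has elementary divisors (x + 1), (x + 1), x^2. Arranging the block sizes at each eigenvalue in decreasing order and taking row products gives the invariant factors.

Invariant factors (smallest first, each dividing the next): x + 1, x^2(x + 1).

Check: the last factor x^2(x + 1) is the minimal polynomial, and the product x^2(x + 1)^2 is the characteristic polynomial.

x + 1, x^2(x + 1)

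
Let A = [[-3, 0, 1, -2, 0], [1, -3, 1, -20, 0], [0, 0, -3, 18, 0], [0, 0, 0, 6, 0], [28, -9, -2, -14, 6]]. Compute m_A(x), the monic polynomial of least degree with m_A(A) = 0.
m_A(x) = (x - 6)(x + 3)^3

The characteristic polynomial factors as (x - 6)^2(x + 3)^3. The minimal polynomial is ∏(x - λ)^{k_λ} where k_λ is the size of the largest Jordan block at λ.

For λ = -3: rank(A + 3I) = 4, and the largest Jordan block has size 3 (the smallest k with rank((A + 3I)^k) = rank((A + 3I)^(k+1))).
For λ = 6: rank(A - 6I) = 3, and the largest Jordan block has size 1 (the smallest k with rank((A - 6I)^k) = rank((A - 6I)^(k+1))).

So m_A(x) = (x - 6)(x + 3)^3.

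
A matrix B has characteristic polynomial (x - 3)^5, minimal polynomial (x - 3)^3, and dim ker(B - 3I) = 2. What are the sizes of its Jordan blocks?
Jordan blocks: (3, 3), (3, 2)

λ = 3: algebraic multiplicity 5 (exponent in χ_B), largest block size 3 (exponent in m_B), 2 blocks (geometric multiplicity). These force block sizes [3, 2].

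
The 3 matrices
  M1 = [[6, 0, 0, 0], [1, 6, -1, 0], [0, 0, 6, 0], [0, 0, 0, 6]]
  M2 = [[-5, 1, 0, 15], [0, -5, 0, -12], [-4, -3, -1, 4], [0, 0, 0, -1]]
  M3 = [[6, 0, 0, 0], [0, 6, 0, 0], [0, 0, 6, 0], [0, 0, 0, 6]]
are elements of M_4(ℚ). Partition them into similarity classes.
3 classes: {M1}, {M2}, {M3}

Characteristic polynomials: χ_{M1} = (x - 6)^4, χ_{M2} = (x + 1)^2(x + 5)^2, χ_{M3} = (x - 6)^4.

{M1}: invariant factors x - 6, x - 6, (x - 6)^2.

{M2}: invariant factors (x + 1)^2(x + 5)^2.

{M3}: invariant factors x - 6, x - 6, x - 6, x - 6.

Matrices are similar if and only if their invariant-factor lists agree; the partition into similarity classes is {M1}, {M2}, {M3}.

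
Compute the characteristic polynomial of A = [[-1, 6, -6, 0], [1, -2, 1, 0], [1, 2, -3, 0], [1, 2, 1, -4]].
xI - A = [[x + 1, -6, 6, 0], [-1, x + 2, -1, 0], [-1, -2, x + 3, 0], [-1, -2, -1, x + 4]].

Expanding det(xI - A) along the first row:
det(xI - A) = + (x + 1)·det([[x + 2, -1, 0], [-2, x + 3, 0], [-2, -1, x + 4]]) - (-6)·det([[-1, -1, 0], [-1, x + 3, 0], [-1, -1, x + 4]]) + (6)·det([[-1, x + 2, 0], [-1, -2, 0], [-1, -2, x + 4]]) - (0)·det([[-1, x + 2, -1], [-1, -2, x + 3], [-1, -2, -1]]).

Evaluating gives χ_A(x) = x^4 + 10x^3 + 33x^2 + 40x + 16 = (x + 1)^2(x + 4)^2.

χ_A(x) = (x + 1)^2(x + 4)^2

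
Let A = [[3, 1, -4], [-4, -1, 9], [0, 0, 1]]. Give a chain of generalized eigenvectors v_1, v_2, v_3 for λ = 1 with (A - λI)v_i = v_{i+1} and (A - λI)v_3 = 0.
We seek v_1 ∈ ker((A - I)^3) \ ker((A - I)^2), then set v_{i+1} = (A - I) v_i.

One such chain is v_1 = [[2, 0, 1]]^T, v_2 = [[0, 1, 0]]^T, v_3 = [[1, -2, 0]]^T. Check: (A - I) v_3 = [[0, 0, 0]]^T = 0.

v_1 = [[2, 0, 1]]^T, v_2 = [[0, 1, 0]]^T, v_3 = [[1, -2, 0]]^T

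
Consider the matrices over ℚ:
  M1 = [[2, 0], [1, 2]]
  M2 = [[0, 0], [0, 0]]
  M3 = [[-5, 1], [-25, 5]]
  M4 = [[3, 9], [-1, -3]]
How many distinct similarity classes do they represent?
Characteristic polynomials: χ_{M1} = (x - 2)^2, χ_{M2} = x^2, χ_{M3} = x^2, χ_{M4} = x^2.

{M1}: invariant factors (x - 2)^2.

{M2}: invariant factors x, x.

{M3, M4}: invariant factors x^2.

Matrices are similar if and only if their invariant-factor lists agree; the partition into similarity classes is {M1}, {M2}, {M3, M4}.

3 classes: {M1}, {M2}, {M3, M4}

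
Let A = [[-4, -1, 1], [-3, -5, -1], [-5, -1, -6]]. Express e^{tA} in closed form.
A has Jordan form J = [[-5, 1, 0], [0, -5, 1], [0, 0, -5]] with A = PJP^{-1}, so e^{tA} = P e^{tJ} P^{-1}.

For a Jordan block J_k(λ), e^{tJ_k(λ)} = e^{λt} · (I + tN + t^2 N^2/2! + ... + t^{k-1} N^{k-1}/(k-1)!) where N is the nilpotent superdiagonal part.

Assembling the blocks and conjugating back gives the entries of e^{tA} as shown above.

e^{tA} = [[(-t^2/2 + t + 1)*e^{-5*t}, -t*(t + 1)*e^{-5*t}, t*(t + 2)*e^{-5*t}/2], [t*(t - 3)*e^{-5*t}, (2*t^2 + 1)*e^{-5*t}, -t*(t + 1)*e^{-5*t}], [t*(3*t - 10)*e^{-5*t}/2, t*(3*t - 1)*e^{-5*t}, (-3*t^2/2 - t + 1)*e^{-5*t}]]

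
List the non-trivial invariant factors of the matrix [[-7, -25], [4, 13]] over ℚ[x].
The Jordan structure of A has elementary divisors (x - 3)^2. Arranging the block sizes at each eigenvalue in decreasing order and taking row products gives the invariant factors.

Invariant factors (smallest first, each dividing the next): (x - 3)^2.

Check: the last factor (x - 3)^2 is the minimal polynomial, and the product (x - 3)^2 is the characteristic polynomial.

(x - 3)^2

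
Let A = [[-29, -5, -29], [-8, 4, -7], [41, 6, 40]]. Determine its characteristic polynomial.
xI - A = [[x + 29, 5, 29], [8, x - 4, 7], [-41, -6, x - 40]].

Expanding det(xI - A) along the first row:
det(xI - A) = + (x + 29)·det([[x - 4, 7], [-6, x - 40]]) - (5)·det([[8, 7], [-41, x - 40]]) + (29)·det([[8, x - 4], [-41, -6]]).

Evaluating gives χ_A(x) = x^3 - 15x^2 + 75x - 125 = (x - 5)^3.

χ_A(x) = (x - 5)^3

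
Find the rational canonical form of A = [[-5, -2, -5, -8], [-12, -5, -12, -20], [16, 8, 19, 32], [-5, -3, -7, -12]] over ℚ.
The invariant factors of A (the non-unit diagonal entries of the Smith normal form of xI - A over ℚ[x]) are x + 1, x(x + 1)^2, each dividing the next. The characteristic polynomial is their product, x(x + 1)^3.

The rational canonical form is the block-diagonal matrix of companion matrices C(f_i):
R = [[-1, 0, 0, 0], [0, 0, 0, 0], [0, 1, 0, -1], [0, 0, 1, -2]].

R = [[-1, 0, 0, 0], [0, 0, 0, 0], [0, 1, 0, -1], [0, 0, 1, -2]]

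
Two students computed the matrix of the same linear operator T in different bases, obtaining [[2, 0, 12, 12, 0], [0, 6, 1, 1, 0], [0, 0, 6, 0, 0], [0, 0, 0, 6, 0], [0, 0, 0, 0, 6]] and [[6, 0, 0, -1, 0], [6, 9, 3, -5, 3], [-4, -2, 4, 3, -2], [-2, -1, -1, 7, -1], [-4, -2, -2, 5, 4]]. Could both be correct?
No.

trace(A) = 26 but trace(B) = 30. The trace is a similarity invariant, so A and B are not similar.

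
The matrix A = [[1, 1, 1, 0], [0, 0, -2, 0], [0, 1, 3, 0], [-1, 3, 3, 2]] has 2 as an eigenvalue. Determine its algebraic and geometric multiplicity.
algebraic multiplicity 2, geometric multiplicity 2

The characteristic polynomial is (x - 2)^2(x - 1)^2, so the factor x - 2 appears with exponent 2: the algebraic multiplicity is 2.

rank(A - 2I) = 2, so the eigenspace has dimension 4 - 2 = 2: the geometric multiplicity is 2.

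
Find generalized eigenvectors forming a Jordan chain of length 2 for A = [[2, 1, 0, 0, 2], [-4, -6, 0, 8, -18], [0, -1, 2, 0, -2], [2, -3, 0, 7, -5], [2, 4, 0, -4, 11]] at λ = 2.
v_1 = [[0, 5, -2, 1, -2]]^T, v_2 = [[1, 4, -1, 0, -2]]^T

We seek v_1 ∈ ker((A - 2I)^2) \ ker(A - 2I), then set v_{i+1} = (A - 2I) v_i.

One such chain is v_1 = [[0, 5, -2, 1, -2]]^T, v_2 = [[1, 4, -1, 0, -2]]^T. Check: (A - 2I) v_2 = [[0, 0, 0, 0, 0]]^T = 0.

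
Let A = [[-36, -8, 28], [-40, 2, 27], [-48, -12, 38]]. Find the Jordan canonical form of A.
J = [[-4, 0, 0], [0, 4, 1], [0, 0, 4]]

The characteristic polynomial is det(xI - A) = (x - 4)^2(x + 4), so the eigenvalues are -4 (algebraic multiplicity 1), 4 (algebraic multiplicity 2).

For λ = -4: algebraic multiplicity 1 gives one 1×1 block.

For λ = 4: rank(A - 4I) = 2, rank((A - 4I)^2) = 1. The eigenspace has dimension 3 - 2 = 1, so there is 1 Jordan block; the rank sequence gives block sizes [2].

Assembling the blocks gives the Jordan form J above.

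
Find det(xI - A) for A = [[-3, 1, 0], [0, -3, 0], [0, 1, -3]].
xI - A = [[x + 3, -1, 0], [0, x + 3, 0], [0, -1, x + 3]].

Expanding det(xI - A) along the first row:
det(xI - A) = + (x + 3)·det([[x + 3, 0], [-1, x + 3]]) - (-1)·det([[0, 0], [0, x + 3]]) + (0)·det([[0, x + 3], [0, -1]]).

Evaluating gives χ_A(x) = x^3 + 9x^2 + 27x + 27 = (x + 3)^3.

χ_A(x) = (x + 3)^3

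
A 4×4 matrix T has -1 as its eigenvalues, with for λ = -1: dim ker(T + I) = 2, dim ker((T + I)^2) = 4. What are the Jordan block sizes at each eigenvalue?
λ = -1: successive nullity increments [2, 2] count blocks of size ≥ k; block sizes are [2, 2].

Jordan blocks: (-1, 2), (-1, 2)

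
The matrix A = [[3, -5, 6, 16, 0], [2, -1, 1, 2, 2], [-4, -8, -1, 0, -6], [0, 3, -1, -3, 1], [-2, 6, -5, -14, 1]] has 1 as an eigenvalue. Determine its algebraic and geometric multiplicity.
The characteristic polynomial is (x - 1)^2(x + 1)^3, so the factor x - 1 appears with exponent 2: the algebraic multiplicity is 2.

rank(A - I) = 4, so the eigenspace has dimension 5 - 4 = 1: the geometric multiplicity is 1.

Since 1 < 2, A is not diagonalizable.

algebraic multiplicity 2, geometric multiplicity 1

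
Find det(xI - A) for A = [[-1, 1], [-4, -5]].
xI - A = [[x + 1, -1], [4, x + 5]].

Expanding det(xI - A) along the first row:
det(xI - A) = + (x + 1)·det([[x + 5]]) - (-1)·det([[4]]).

Evaluating gives χ_A(x) = x^2 + 6x + 9 = (x + 3)^2.

χ_A(x) = (x + 3)^2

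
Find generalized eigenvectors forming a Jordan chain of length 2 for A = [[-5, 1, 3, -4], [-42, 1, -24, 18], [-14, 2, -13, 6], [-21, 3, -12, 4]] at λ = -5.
We seek v_1 ∈ ker((A + 5I)^2) \ ker(A + 5I), then set v_{i+1} = (A + 5I) v_i.

One such chain is v_1 = [[0, 2, 1, 1]]^T, v_2 = [[1, 6, 2, 3]]^T. Check: (A + 5I) v_2 = [[0, 0, 0, 0]]^T = 0.

v_1 = [[0, 2, 1, 1]]^T, v_2 = [[1, 6, 2, 3]]^T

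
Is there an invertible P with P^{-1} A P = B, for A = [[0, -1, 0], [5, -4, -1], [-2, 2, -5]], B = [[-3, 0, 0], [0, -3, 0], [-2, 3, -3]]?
No.

Both have characteristic polynomial (x + 3)^3, but the minimal polynomial of A is (x + 3)^3 while the minimal polynomial of B is (x + 3)^2. The minimal polynomial is a similarity invariant, so A and B are not similar.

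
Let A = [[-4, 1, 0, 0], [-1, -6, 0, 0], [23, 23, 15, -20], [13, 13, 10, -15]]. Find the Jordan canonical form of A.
J = [[-5, 1, 0, 0], [0, -5, 0, 0], [0, 0, -5, 0], [0, 0, 0, 5]]

The characteristic polynomial is det(xI - A) = (x - 5)(x + 5)^3, so the eigenvalues are -5 (algebraic multiplicity 3), 5 (algebraic multiplicity 1).

For λ = -5: rank(A + 5I) = 2, rank((A + 5I)^2) = 1. The eigenspace has dimension 4 - 2 = 2, so there are 2 Jordan blocks; the rank sequence gives block sizes [2, 1].

For λ = 5: algebraic multiplicity 1 gives one 1×1 block.

Assembling the blocks gives the Jordan form J above.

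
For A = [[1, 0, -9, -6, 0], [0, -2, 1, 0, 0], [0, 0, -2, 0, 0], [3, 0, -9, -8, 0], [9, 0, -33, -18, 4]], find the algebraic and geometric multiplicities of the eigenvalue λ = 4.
The characteristic polynomial is (x - 4)(x + 2)^3(x + 5), so the factor x - 4 appears with exponent 1: the algebraic multiplicity is 1.

rank(A - 4I) = 4, so the eigenspace has dimension 5 - 4 = 1: the geometric multiplicity is 1.

algebraic multiplicity 1, geometric multiplicity 1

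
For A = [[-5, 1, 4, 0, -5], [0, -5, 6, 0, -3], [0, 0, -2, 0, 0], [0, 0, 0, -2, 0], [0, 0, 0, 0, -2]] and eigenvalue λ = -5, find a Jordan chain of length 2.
We seek v_1 ∈ ker((A + 5I)^2) \ ker(A + 5I), then set v_{i+1} = (A + 5I) v_i.

One such chain is v_1 = [[0, 1, 0, 0, 0]]^T, v_2 = [[1, 0, 0, 0, 0]]^T. Check: (A + 5I) v_2 = [[0, 0, 0, 0, 0]]^T = 0.

v_1 = [[0, 1, 0, 0, 0]]^T, v_2 = [[1, 0, 0, 0, 0]]^T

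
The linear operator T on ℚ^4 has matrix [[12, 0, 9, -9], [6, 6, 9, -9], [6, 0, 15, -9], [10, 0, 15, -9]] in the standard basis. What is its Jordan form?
J = [[6, 1, 0, 0], [0, 6, 0, 0], [0, 0, 6, 0], [0, 0, 0, 6]]

The characteristic polynomial is det(xI - A) = (x - 6)^4, so the eigenvalues are 6 (algebraic multiplicity 4).

For λ = 6: rank(A - 6I) = 1, rank((A - 6I)^2) = 0. The eigenspace has dimension 4 - 1 = 3, so there are 3 Jordan blocks; the rank sequence gives block sizes [2, 1, 1].

Assembling the blocks gives the Jordan form J above.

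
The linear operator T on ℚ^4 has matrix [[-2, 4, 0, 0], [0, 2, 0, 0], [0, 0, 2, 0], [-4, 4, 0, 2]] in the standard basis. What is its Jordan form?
The characteristic polynomial is det(xI - A) = (x - 2)^3(x + 2), so the eigenvalues are -2 (algebraic multiplicity 1), 2 (algebraic multiplicity 3).

For λ = -2: algebraic multiplicity 1 gives one 1×1 block.

For λ = 2: rank(A - 2I) = 1. The eigenspace has dimension 4 - 1 = 3, so there are 3 Jordan blocks; the rank sequence gives block sizes [1, 1, 1].

Assembling the blocks gives the Jordan form J above.

J = [[-2, 0, 0, 0], [0, 2, 0, 0], [0, 0, 2, 0], [0, 0, 0, 2]]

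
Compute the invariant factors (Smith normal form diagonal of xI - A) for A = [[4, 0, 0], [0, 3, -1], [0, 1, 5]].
x - 4, (x - 4)^2

The Jordan structure of A has elementary divisors (x - 4)^2, (x - 4). Arranging the block sizes at each eigenvalue in decreasing order and taking row products gives the invariant factors.

Invariant factors (smallest first, each dividing the next): x - 4, (x - 4)^2.

Check: the last factor (x - 4)^2 is the minimal polynomial, and the product (x - 4)^3 is the characteristic polynomial.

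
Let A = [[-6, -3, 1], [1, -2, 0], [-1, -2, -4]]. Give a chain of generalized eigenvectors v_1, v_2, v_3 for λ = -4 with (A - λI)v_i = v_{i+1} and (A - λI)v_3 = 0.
We seek v_1 ∈ ker((A + 4I)^3) \ ker((A + 4I)^2), then set v_{i+1} = (A + 4I) v_i.

One such chain is v_1 = [[-3, 1, 0]]^T, v_2 = [[3, -1, 1]]^T, v_3 = [[-2, 1, -1]]^T. Check: (A + 4I) v_3 = [[0, 0, 0]]^T = 0.

v_1 = [[-3, 1, 0]]^T, v_2 = [[3, -1, 1]]^T, v_3 = [[-2, 1, -1]]^T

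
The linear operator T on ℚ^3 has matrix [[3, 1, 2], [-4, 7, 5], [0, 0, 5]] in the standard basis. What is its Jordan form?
J = [[5, 1, 0], [0, 5, 1], [0, 0, 5]]

The characteristic polynomial is det(xI - A) = (x - 5)^3, so the eigenvalues are 5 (algebraic multiplicity 3).

For λ = 5: rank(A - 5I) = 2, rank((A - 5I)^2) = 1, rank((A - 5I)^3) = 0. The eigenspace has dimension 3 - 2 = 1, so there is 1 Jordan block; the rank sequence gives block sizes [3].

Assembling the blocks gives the Jordan form J above.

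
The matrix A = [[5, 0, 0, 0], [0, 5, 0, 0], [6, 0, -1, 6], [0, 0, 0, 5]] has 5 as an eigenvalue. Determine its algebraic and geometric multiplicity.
The characteristic polynomial is (x - 5)^3(x + 1), so the factor x - 5 appears with exponent 3: the algebraic multiplicity is 3.

rank(A - 5I) = 1, so the eigenspace has dimension 4 - 1 = 3: the geometric multiplicity is 3.

algebraic multiplicity 3, geometric multiplicity 3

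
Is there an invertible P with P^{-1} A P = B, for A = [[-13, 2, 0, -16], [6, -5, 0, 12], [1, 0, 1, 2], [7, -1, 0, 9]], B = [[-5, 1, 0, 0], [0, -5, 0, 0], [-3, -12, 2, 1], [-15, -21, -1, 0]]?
Two matrices over a field are similar if and only if they have the same invariant factors.

Both A and B have characteristic polynomial (x - 1)^2(x + 5)^2 and minimal polynomial (x - 1)^2(x + 5)^2. Computing further, both have invariant factors (x - 1)^2(x + 5)^2. Hence A and B are similar.

Yes.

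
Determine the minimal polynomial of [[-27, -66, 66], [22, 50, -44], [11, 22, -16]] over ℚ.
The characteristic polynomial factors as (x - 6)^2(x + 5). The minimal polynomial is ∏(x - λ)^{k_λ} where k_λ is the size of the largest Jordan block at λ.

For λ = -5: rank(A + 5I) = 2, and the largest Jordan block has size 1 (the smallest k with rank((A + 5I)^k) = rank((A + 5I)^(k+1))).
For λ = 6: rank(A - 6I) = 1, and the largest Jordan block has size 1 (the smallest k with rank((A - 6I)^k) = rank((A - 6I)^(k+1))).

So m_A(x) = (x - 6)(x + 5).

m_A(x) = (x - 6)(x + 5)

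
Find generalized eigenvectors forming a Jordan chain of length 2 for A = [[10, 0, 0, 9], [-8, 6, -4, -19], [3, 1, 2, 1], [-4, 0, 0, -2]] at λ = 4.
We seek v_1 ∈ ker((A - 4I)^2) \ ker(A - 4I), then set v_{i+1} = (A - 4I) v_i.

One such chain is v_1 = [[-2, 3, 0, 1]]^T, v_2 = [[-3, 3, -2, 2]]^T. Check: (A - 4I) v_2 = [[0, 0, 0, 0]]^T = 0.

v_1 = [[-2, 3, 0, 1]]^T, v_2 = [[-3, 3, -2, 2]]^T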